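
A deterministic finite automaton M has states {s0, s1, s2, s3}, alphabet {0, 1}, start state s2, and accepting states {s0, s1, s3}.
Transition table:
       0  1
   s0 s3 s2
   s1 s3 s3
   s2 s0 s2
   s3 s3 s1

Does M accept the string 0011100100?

s2 --0--> s0
s0 --0--> s3
s3 --1--> s1
s1 --1--> s3
s3 --1--> s1
s1 --0--> s3
s3 --0--> s3
s3 --1--> s1
s1 --0--> s3
s3 --0--> s3
End in state s3, which is an accepting state.

accepted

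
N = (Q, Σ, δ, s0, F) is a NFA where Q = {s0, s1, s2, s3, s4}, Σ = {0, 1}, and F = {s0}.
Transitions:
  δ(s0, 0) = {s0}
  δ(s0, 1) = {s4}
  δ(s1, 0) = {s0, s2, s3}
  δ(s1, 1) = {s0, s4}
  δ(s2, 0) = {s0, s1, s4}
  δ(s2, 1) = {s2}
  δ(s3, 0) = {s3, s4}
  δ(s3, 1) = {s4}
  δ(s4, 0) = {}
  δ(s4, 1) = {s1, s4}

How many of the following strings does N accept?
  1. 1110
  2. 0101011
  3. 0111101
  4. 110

1110: accepted
0101011: rejected
0111101: rejected
110: accepted

2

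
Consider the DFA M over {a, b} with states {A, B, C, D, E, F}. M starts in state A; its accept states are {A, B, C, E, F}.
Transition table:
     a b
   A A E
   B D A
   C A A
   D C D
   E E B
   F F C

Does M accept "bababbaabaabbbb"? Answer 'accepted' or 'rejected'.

A --b--> E
E --a--> E
E --b--> B
B --a--> D
D --b--> D
D --b--> D
D --a--> C
C --a--> A
A --b--> E
E --a--> E
E --a--> E
E --b--> B
B --b--> A
A --b--> E
E --b--> B
End in state B, which is an accepting state.

accepted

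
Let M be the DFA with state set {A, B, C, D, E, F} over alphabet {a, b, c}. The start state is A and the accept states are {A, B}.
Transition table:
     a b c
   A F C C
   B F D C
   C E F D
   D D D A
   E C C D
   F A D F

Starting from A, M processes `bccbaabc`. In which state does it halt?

F

A --b--> C
C --c--> D
D --c--> A
A --b--> C
C --a--> E
E --a--> C
C --b--> F
F --c--> F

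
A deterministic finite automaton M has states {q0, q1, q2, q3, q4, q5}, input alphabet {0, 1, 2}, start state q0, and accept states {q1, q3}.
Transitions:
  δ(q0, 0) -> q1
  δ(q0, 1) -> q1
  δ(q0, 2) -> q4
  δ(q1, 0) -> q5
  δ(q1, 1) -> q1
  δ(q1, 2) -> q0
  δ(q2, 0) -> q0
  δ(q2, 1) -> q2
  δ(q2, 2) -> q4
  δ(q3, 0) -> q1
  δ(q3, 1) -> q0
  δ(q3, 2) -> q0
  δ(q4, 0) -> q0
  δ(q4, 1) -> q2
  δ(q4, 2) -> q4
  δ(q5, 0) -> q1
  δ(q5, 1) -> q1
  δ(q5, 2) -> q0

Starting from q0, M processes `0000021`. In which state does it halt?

q1

q0 --0--> q1
q1 --0--> q5
q5 --0--> q1
q1 --0--> q5
q5 --0--> q1
q1 --2--> q0
q0 --1--> q1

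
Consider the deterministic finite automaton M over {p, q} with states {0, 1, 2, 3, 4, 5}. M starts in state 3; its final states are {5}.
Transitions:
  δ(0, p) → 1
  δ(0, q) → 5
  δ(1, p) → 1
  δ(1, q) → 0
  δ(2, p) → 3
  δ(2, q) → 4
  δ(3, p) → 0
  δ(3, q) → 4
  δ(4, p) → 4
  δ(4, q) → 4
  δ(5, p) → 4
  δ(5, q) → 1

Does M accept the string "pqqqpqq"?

accepted

3 --p--> 0
0 --q--> 5
5 --q--> 1
1 --q--> 0
0 --p--> 1
1 --q--> 0
0 --q--> 5
End in state 5, which is an accepting state.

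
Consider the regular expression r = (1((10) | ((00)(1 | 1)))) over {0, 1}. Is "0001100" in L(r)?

No split of 0001100 into u·v has 1 matching u and ((10)|((00)(1|1))) matching v.

no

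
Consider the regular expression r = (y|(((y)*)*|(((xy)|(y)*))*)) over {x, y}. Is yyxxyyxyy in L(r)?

no

Neither y nor (((y)*)*|(((xy)|(y)*))*) matches yyxxyyxyy.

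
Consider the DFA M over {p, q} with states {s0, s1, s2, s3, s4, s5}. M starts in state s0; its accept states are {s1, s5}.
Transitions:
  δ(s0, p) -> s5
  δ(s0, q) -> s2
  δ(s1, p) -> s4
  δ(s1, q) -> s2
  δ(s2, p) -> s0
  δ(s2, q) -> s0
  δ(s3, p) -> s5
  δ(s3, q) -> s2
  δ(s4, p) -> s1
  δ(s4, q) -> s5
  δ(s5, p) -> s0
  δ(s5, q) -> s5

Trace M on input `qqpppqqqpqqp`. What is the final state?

s0 --q--> s2
s2 --q--> s0
s0 --p--> s5
s5 --p--> s0
s0 --p--> s5
s5 --q--> s5
s5 --q--> s5
s5 --q--> s5
s5 --p--> s0
s0 --q--> s2
s2 --q--> s0
s0 --p--> s5

s5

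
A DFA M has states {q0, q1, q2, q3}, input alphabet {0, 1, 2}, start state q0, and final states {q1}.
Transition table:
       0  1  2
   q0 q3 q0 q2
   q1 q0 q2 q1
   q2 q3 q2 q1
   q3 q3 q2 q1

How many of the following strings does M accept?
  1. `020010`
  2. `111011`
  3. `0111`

`020010`: rejected
`111011`: rejected
`0111`: rejected

0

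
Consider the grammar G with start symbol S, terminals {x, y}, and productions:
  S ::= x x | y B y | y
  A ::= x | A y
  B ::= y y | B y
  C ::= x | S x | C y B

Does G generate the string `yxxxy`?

no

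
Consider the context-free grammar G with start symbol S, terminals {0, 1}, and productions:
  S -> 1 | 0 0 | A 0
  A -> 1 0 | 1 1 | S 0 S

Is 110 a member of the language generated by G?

S ⇒ A0 ⇒ 110

yes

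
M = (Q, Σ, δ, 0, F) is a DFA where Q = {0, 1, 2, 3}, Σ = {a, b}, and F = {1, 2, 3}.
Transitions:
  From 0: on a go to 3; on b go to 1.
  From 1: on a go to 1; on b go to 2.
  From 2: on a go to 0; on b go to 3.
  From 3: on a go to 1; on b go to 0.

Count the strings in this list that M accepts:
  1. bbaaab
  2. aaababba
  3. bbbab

bbaaab: accepted
aaababba: rejected
bbbab: accepted

2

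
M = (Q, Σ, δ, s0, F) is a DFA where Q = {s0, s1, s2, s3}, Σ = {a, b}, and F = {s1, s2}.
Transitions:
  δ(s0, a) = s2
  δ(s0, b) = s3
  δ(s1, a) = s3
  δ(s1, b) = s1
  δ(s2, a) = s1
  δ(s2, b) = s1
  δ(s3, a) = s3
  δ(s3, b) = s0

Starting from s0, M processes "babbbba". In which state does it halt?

s3

s0 --b--> s3
s3 --a--> s3
s3 --b--> s0
s0 --b--> s3
s3 --b--> s0
s0 --b--> s3
s3 --a--> s3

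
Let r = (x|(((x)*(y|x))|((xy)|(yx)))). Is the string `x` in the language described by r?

The left alternative x matches x.

yes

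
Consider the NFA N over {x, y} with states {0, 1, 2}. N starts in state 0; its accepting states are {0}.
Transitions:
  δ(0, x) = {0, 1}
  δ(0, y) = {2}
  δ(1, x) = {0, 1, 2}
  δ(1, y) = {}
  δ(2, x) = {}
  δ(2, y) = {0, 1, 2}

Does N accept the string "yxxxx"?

Start: {0}
read y: {2}
read x: {}
The reachable set is empty and stays empty for the remaining 3 symbols.
Reachable ∩ accepting = {} — empty.

rejected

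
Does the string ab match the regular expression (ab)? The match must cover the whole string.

Split as a·b: a matches a and b matches b.

yes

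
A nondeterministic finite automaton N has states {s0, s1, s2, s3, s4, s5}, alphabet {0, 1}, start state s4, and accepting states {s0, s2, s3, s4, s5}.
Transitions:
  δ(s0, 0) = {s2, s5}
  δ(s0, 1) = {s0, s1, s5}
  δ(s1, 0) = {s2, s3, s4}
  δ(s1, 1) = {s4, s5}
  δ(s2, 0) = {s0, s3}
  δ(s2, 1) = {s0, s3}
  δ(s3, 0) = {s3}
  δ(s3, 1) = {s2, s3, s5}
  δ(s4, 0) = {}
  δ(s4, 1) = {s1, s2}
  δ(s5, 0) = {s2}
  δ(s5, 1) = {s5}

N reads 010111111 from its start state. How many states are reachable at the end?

0

Start: {s4}
read 0: {}
The reachable set is empty and stays empty for the remaining 8 symbols.
Final reachable set {} has 0 states.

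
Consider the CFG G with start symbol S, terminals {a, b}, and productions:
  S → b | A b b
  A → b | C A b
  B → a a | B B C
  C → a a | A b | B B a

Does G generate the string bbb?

S ⇒ Abb ⇒ bbb

yes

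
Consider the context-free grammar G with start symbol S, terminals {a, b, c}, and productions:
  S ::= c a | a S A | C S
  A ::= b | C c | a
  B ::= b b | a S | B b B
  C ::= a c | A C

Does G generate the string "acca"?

yes

S ⇒ CS ⇒ acS ⇒ acca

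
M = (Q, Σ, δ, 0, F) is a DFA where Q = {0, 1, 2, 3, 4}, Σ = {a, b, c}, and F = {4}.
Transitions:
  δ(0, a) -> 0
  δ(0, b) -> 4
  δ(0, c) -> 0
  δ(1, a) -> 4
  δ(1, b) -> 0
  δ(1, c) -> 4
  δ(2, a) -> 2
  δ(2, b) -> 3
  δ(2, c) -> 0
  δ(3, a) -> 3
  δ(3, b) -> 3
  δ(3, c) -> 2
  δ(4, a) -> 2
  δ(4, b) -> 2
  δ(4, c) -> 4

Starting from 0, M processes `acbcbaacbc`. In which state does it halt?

0 --a--> 0
0 --c--> 0
0 --b--> 4
4 --c--> 4
4 --b--> 2
2 --a--> 2
2 --a--> 2
2 --c--> 0
0 --b--> 4
4 --c--> 4

4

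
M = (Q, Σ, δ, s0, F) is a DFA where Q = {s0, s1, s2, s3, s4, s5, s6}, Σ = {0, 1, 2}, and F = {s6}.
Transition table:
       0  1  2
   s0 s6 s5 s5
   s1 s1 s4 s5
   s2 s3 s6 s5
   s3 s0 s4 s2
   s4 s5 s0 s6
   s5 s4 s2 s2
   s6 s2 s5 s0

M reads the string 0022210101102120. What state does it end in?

s4

s0 --0--> s6
s6 --0--> s2
s2 --2--> s5
s5 --2--> s2
s2 --2--> s5
s5 --1--> s2
s2 --0--> s3
s3 --1--> s4
s4 --0--> s5
s5 --1--> s2
s2 --1--> s6
s6 --0--> s2
s2 --2--> s5
s5 --1--> s2
s2 --2--> s5
s5 --0--> s4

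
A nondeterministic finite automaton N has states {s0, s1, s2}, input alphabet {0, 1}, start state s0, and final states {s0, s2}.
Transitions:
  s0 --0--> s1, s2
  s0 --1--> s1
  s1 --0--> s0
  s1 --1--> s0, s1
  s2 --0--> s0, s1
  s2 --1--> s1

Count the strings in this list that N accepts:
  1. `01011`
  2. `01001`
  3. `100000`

`01011`: accepted
`01001`: accepted
`100000`: accepted

3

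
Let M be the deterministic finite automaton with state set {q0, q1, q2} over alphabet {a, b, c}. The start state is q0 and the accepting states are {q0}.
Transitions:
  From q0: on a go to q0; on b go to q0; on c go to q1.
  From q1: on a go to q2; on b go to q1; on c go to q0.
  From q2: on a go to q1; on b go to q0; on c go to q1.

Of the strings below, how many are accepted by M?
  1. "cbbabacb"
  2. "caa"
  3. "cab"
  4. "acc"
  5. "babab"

3

"cbbabacb": rejected
"caa": rejected
"cab": accepted
"acc": accepted
"babab": accepted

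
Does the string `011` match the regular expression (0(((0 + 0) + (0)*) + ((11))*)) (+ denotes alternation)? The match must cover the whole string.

Split as 0·11: 0 matches 0 and (((0+0)+(0)*)+((11))*) matches 11.

yes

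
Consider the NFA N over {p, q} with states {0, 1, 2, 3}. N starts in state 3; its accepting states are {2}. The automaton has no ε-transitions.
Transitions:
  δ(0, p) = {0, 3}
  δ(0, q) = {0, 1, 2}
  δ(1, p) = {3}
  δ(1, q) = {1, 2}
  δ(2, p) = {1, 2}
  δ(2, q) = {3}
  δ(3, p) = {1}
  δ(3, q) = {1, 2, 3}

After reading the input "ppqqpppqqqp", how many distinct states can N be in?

3

Start: {3}
read p: {1}
read p: {3}
read q: {1, 2, 3}
read q: {1, 2, 3}
read p: {1, 2, 3}
read p: {1, 2, 3}
read p: {1, 2, 3}
read q: {1, 2, 3}
read q: {1, 2, 3}
read q: {1, 2, 3}
read p: {1, 2, 3}
Final reachable set {1, 2, 3} has 3 states.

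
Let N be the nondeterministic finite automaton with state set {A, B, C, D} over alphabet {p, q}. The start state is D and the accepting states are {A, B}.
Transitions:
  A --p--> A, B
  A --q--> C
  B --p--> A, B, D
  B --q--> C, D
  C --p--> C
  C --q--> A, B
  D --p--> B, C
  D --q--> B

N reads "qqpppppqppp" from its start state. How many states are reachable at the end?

Start: {D}
read q: {B}
read q: {C, D}
read p: {B, C}
read p: {A, B, C, D}
read p: {A, B, C, D}
read p: {A, B, C, D}
read p: {A, B, C, D}
read q: {A, B, C, D}
read p: {A, B, C, D}
read p: {A, B, C, D}
read p: {A, B, C, D}
Final reachable set {A, B, C, D} has 4 states.

4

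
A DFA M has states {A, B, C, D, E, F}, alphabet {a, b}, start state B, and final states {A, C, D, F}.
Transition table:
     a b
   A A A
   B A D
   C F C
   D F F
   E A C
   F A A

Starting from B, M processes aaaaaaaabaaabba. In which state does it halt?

B --a--> A
A --a--> A
A --a--> A
A --a--> A
A --a--> A
A --a--> A
A --a--> A
A --a--> A
A --b--> A
A --a--> A
A --a--> A
A --a--> A
A --b--> A
A --b--> A
A --a--> A

A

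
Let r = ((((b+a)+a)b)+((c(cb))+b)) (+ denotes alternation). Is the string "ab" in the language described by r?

The left alternative (((b+a)+a)b) matches ab.

yes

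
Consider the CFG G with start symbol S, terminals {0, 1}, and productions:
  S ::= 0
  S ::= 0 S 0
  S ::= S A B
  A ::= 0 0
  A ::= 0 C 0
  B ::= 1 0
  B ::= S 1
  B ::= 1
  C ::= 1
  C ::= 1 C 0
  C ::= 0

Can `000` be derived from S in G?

S ⇒ 0S0 ⇒ 000

yes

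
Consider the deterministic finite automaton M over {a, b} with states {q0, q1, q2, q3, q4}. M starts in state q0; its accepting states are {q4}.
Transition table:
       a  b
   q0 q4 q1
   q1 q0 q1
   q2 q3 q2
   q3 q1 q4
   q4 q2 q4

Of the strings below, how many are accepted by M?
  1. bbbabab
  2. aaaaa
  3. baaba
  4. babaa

bbbabab: rejected
aaaaa: rejected
baaba: rejected
babaa: accepted

1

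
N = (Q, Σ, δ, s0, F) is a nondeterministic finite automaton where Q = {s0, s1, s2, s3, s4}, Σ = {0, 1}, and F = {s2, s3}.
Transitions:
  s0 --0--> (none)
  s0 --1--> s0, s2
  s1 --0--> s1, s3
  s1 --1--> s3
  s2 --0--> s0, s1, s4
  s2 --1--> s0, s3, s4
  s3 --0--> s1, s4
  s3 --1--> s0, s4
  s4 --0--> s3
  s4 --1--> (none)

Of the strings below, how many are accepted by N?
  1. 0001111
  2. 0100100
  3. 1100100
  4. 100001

2

0001111: rejected
0100100: rejected
1100100: accepted
100001: accepted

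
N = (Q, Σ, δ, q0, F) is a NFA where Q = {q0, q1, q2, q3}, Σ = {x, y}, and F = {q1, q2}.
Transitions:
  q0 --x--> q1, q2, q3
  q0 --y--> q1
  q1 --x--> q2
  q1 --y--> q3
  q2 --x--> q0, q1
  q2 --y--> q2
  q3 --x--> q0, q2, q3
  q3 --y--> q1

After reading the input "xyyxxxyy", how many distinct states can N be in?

Start: {q0}
read x: {q1, q2, q3}
read y: {q1, q2, q3}
read y: {q1, q2, q3}
read x: {q0, q1, q2, q3}
read x: {q0, q1, q2, q3}
read x: {q0, q1, q2, q3}
read y: {q1, q2, q3}
read y: {q1, q2, q3}
Final reachable set {q1, q2, q3} has 3 states.

3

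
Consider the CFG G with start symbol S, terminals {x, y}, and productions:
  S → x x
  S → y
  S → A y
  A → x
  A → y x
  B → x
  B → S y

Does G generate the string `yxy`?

S ⇒ Ay ⇒ yxy

yes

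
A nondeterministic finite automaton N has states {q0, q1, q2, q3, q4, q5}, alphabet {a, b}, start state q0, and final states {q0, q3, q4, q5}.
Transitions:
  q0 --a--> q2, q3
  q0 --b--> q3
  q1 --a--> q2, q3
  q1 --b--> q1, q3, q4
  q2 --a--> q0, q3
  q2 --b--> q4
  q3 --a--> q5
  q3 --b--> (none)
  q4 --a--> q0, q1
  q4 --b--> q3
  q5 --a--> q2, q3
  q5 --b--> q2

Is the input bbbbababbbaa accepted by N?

Start: {q0}
read b: {q3}
read b: {}
The reachable set is empty and stays empty for the remaining 10 symbols.
Reachable ∩ accepting = {} — empty.

rejected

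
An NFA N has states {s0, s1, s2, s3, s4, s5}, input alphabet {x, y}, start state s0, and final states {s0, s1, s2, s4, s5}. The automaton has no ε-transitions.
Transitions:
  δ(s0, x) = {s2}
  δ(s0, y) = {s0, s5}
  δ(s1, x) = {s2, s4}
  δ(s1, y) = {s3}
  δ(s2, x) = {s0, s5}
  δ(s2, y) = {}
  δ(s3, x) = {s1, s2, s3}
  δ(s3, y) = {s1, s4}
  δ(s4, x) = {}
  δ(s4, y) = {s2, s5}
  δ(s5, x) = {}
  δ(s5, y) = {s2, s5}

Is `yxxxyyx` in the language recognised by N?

Start: {s0}
read y: {s0, s5}
read x: {s2}
read x: {s0, s5}
read x: {s2}
read y: {}
The reachable set is empty and stays empty for the remaining 2 symbols.
Reachable ∩ accepting = {} — empty.

rejected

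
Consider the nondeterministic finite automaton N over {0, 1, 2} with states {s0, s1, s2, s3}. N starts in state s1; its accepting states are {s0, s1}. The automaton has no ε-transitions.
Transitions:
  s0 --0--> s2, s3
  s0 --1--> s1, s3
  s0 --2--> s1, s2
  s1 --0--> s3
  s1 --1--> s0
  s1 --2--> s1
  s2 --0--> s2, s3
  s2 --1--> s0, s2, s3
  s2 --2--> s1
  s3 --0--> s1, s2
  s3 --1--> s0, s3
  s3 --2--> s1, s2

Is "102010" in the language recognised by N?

Start: {s1}
read 1: {s0}
read 0: {s2, s3}
read 2: {s1, s2}
read 0: {s2, s3}
read 1: {s0, s2, s3}
read 0: {s1, s2, s3}
Reachable ∩ accepting = {s1} — nonempty.

accepted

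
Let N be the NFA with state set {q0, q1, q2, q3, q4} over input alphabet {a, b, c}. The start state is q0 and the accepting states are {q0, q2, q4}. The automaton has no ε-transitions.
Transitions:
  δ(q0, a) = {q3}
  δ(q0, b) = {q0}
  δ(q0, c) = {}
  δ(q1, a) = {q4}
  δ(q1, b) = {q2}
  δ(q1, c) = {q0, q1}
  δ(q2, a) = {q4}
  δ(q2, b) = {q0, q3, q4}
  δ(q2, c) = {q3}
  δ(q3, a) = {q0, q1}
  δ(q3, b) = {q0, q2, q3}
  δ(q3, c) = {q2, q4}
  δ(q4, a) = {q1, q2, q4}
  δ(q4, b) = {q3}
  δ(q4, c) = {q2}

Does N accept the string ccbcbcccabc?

rejected

Start: {q0}
read c: {}
The reachable set is empty and stays empty for the remaining 10 symbols.
Reachable ∩ accepting = {} — empty.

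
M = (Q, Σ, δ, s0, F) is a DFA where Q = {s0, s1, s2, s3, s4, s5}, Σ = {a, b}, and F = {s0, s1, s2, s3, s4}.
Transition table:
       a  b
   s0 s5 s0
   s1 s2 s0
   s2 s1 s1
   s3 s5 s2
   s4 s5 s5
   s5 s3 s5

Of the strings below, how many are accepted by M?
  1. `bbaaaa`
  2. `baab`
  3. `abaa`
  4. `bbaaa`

2

`bbaaaa`: accepted
`baab`: accepted
`abaa`: rejected
`bbaaa`: rejected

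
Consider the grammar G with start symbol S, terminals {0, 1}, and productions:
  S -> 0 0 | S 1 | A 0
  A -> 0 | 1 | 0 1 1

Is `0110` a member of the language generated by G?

yes

S ⇒ A0 ⇒ 0110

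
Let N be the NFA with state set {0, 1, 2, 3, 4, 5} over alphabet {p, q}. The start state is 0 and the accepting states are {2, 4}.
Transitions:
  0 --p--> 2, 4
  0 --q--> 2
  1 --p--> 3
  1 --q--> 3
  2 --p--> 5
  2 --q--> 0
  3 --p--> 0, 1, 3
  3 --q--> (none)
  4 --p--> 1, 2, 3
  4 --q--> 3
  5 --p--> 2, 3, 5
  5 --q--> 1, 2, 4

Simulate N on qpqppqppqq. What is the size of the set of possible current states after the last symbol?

3

Start: {0}
read q: {2}
read p: {5}
read q: {1, 2, 4}
read p: {1, 2, 3, 5}
read p: {0, 1, 2, 3, 5}
read q: {0, 1, 2, 3, 4}
read p: {0, 1, 2, 3, 4, 5}
read p: {0, 1, 2, 3, 4, 5}
read q: {0, 1, 2, 3, 4}
read q: {0, 2, 3}
Final reachable set {0, 2, 3} has 3 states.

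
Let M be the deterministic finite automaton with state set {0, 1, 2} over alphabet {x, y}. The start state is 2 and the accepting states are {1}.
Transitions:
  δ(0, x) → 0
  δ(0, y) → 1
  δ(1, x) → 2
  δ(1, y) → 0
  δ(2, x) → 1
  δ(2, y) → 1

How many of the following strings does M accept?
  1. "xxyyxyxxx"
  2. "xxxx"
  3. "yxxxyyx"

0

"xxyyxyxxx": rejected
"xxxx": rejected
"yxxxyyx": rejected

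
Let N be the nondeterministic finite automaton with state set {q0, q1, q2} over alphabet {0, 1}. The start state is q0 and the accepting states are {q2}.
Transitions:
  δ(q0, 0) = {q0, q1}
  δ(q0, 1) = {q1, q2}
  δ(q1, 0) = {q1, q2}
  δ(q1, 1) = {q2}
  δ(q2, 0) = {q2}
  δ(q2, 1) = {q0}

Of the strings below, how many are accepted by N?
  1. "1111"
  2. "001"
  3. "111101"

"1111": accepted
"001": accepted
"111101": accepted

3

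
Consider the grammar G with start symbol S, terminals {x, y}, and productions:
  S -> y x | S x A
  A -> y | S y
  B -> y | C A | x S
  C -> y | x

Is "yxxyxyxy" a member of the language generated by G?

S ⇒ SxA ⇒ SxAxA ⇒ yxxAxA ⇒ yxxSyxA ⇒ yxxyxyxA ⇒ yxxyxyxy

yes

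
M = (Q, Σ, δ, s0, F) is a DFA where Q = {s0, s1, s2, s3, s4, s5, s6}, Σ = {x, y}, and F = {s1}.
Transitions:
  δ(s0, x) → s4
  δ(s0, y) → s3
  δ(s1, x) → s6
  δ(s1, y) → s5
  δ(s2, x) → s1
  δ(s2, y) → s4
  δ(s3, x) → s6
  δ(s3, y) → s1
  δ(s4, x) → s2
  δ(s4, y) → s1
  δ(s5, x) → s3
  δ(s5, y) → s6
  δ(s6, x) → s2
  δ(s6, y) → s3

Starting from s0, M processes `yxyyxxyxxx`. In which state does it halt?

s6

s0 --y--> s3
s3 --x--> s6
s6 --y--> s3
s3 --y--> s1
s1 --x--> s6
s6 --x--> s2
s2 --y--> s4
s4 --x--> s2
s2 --x--> s1
s1 --x--> s6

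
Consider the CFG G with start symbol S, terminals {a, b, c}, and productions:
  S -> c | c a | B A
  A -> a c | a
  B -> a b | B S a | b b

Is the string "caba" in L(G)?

no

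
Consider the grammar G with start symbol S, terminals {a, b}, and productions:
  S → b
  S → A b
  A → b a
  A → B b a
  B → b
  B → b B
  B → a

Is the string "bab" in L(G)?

yes

S ⇒ Ab ⇒ bab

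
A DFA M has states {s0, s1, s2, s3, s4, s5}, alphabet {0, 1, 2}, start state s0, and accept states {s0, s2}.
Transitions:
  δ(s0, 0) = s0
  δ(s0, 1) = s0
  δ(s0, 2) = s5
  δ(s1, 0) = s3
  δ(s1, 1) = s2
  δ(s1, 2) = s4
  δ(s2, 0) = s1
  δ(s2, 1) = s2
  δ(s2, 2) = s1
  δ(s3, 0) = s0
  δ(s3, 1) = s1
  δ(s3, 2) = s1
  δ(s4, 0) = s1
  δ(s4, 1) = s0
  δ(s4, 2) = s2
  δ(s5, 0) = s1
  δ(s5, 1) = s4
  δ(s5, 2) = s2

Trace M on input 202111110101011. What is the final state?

s0 --2--> s5
s5 --0--> s1
s1 --2--> s4
s4 --1--> s0
s0 --1--> s0
s0 --1--> s0
s0 --1--> s0
s0 --1--> s0
s0 --0--> s0
s0 --1--> s0
s0 --0--> s0
s0 --1--> s0
s0 --0--> s0
s0 --1--> s0
s0 --1--> s0

s0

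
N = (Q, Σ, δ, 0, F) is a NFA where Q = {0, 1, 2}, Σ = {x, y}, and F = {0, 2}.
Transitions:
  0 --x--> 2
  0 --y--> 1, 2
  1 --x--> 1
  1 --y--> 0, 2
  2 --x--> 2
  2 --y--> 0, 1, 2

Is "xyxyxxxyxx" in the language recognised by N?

Start: {0}
read x: {2}
read y: {0, 1, 2}
read x: {1, 2}
read y: {0, 1, 2}
read x: {1, 2}
read x: {1, 2}
read x: {1, 2}
read y: {0, 1, 2}
read x: {1, 2}
read x: {1, 2}
Reachable ∩ accepting = {2} — nonempty.

accepted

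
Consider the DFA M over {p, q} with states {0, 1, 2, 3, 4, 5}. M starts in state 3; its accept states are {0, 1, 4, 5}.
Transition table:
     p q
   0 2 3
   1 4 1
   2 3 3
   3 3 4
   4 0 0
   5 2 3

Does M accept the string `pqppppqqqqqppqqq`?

3 --p--> 3
3 --q--> 4
4 --p--> 0
0 --p--> 2
2 --p--> 3
3 --p--> 3
3 --q--> 4
4 --q--> 0
0 --q--> 3
3 --q--> 4
4 --q--> 0
0 --p--> 2
2 --p--> 3
3 --q--> 4
4 --q--> 0
0 --q--> 3
End in state 3, which is not an accepting state.

rejected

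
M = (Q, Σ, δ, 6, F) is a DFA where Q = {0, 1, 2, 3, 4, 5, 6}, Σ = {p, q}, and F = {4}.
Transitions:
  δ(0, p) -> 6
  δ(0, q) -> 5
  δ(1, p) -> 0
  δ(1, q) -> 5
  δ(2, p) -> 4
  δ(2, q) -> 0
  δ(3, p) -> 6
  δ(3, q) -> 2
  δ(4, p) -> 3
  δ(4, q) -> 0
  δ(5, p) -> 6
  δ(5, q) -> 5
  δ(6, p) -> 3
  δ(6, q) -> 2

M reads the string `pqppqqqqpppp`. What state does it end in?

3

6 --p--> 3
3 --q--> 2
2 --p--> 4
4 --p--> 3
3 --q--> 2
2 --q--> 0
0 --q--> 5
5 --q--> 5
5 --p--> 6
6 --p--> 3
3 --p--> 6
6 --p--> 3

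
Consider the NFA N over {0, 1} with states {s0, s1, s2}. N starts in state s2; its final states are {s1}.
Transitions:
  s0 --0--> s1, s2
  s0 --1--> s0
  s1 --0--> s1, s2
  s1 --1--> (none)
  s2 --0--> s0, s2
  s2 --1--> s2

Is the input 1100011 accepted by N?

Start: {s2}
read 1: {s2}
read 1: {s2}
read 0: {s0, s2}
read 0: {s0, s1, s2}
read 0: {s0, s1, s2}
read 1: {s0, s2}
read 1: {s0, s2}
Reachable ∩ accepting = {} — empty.

rejected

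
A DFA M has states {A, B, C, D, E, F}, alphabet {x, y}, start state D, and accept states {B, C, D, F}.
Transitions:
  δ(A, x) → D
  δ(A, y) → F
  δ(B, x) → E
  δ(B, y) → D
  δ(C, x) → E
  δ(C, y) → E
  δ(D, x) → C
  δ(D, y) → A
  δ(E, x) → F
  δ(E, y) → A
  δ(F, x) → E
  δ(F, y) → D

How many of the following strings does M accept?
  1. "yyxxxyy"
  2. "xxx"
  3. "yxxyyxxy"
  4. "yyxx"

"yyxxxyy": accepted
"xxx": accepted
"yxxyyxxy": rejected
"yyxx": accepted

3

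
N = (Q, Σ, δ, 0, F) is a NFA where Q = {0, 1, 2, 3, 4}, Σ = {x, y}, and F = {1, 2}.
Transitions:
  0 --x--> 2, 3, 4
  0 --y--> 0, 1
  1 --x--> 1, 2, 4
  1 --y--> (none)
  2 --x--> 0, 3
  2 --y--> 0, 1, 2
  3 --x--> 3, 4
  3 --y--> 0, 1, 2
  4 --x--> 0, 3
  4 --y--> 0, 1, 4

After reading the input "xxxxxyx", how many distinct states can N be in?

5

Start: {0}
read x: {2, 3, 4}
read x: {0, 3, 4}
read x: {0, 2, 3, 4}
read x: {0, 2, 3, 4}
read x: {0, 2, 3, 4}
read y: {0, 1, 2, 4}
read x: {0, 1, 2, 3, 4}
Final reachable set {0, 1, 2, 3, 4} has 5 states.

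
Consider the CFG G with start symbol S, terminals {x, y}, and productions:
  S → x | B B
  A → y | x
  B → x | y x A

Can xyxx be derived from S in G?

yes

S ⇒ BB ⇒ xB ⇒ xyxA ⇒ xyxx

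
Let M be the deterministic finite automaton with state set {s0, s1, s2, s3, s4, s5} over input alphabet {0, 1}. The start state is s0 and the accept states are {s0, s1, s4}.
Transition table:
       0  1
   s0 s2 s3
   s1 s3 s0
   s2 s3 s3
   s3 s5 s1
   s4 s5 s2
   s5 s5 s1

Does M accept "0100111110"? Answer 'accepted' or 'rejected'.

s0 --0--> s2
s2 --1--> s3
s3 --0--> s5
s5 --0--> s5
s5 --1--> s1
s1 --1--> s0
s0 --1--> s3
s3 --1--> s1
s1 --1--> s0
s0 --0--> s2
End in state s2, which is not an accepting state.

rejected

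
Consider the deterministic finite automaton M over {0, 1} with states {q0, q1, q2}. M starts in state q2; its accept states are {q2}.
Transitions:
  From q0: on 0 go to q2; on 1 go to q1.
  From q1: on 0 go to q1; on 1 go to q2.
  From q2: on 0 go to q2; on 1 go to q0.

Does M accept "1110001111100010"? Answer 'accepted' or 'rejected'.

accepted

q2 --1--> q0
q0 --1--> q1
q1 --1--> q2
q2 --0--> q2
q2 --0--> q2
q2 --0--> q2
q2 --1--> q0
q0 --1--> q1
q1 --1--> q2
q2 --1--> q0
q0 --1--> q1
q1 --0--> q1
q1 --0--> q1
q1 --0--> q1
q1 --1--> q2
q2 --0--> q2
End in state q2, which is an accepting state.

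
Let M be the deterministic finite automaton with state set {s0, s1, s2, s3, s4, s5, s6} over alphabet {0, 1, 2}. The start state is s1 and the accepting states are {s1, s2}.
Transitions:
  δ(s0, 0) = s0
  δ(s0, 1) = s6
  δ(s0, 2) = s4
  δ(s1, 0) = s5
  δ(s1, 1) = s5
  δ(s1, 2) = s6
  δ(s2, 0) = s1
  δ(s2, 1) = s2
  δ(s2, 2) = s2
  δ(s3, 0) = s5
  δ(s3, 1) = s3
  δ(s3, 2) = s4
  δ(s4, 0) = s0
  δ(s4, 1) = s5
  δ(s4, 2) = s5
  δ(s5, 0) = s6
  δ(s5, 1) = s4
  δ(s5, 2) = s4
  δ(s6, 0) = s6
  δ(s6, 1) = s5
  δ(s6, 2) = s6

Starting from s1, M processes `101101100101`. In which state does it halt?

s1 --1--> s5
s5 --0--> s6
s6 --1--> s5
s5 --1--> s4
s4 --0--> s0
s0 --1--> s6
s6 --1--> s5
s5 --0--> s6
s6 --0--> s6
s6 --1--> s5
s5 --0--> s6
s6 --1--> s5

s5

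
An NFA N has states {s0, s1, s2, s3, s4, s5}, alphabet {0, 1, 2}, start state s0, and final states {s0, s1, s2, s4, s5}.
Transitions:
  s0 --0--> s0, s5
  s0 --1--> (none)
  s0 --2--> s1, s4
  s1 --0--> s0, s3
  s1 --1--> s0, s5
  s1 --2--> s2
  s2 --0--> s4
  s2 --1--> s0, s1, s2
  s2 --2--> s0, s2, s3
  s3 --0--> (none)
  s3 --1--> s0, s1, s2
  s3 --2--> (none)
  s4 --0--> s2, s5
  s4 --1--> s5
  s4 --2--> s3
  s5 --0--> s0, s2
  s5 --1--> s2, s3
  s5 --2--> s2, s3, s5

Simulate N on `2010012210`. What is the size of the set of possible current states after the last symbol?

5

Start: {s0}
read 2: {s1, s4}
read 0: {s0, s2, s3, s5}
read 1: {s0, s1, s2, s3}
read 0: {s0, s3, s4, s5}
read 0: {s0, s2, s5}
read 1: {s0, s1, s2, s3}
read 2: {s0, s1, s2, s3, s4}
read 2: {s0, s1, s2, s3, s4}
read 1: {s0, s1, s2, s5}
read 0: {s0, s2, s3, s4, s5}
Final reachable set {s0, s2, s3, s4, s5} has 5 states.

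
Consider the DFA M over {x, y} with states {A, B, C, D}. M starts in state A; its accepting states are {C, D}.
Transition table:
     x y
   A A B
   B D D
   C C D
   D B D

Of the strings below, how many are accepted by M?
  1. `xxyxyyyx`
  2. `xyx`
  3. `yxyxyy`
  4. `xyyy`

`xxyxyyyx`: rejected
`xyx`: accepted
`yxyxyy`: accepted
`xyyy`: accepted

3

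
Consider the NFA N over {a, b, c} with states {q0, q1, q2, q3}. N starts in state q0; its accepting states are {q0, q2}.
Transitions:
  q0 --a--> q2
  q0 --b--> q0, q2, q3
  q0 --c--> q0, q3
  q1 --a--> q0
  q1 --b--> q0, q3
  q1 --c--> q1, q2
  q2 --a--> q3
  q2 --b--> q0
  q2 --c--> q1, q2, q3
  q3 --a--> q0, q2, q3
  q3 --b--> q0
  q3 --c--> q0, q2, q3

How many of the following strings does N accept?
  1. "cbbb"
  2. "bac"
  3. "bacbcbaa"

"cbbb": accepted
"bac": accepted
"bacbcbaa": accepted

3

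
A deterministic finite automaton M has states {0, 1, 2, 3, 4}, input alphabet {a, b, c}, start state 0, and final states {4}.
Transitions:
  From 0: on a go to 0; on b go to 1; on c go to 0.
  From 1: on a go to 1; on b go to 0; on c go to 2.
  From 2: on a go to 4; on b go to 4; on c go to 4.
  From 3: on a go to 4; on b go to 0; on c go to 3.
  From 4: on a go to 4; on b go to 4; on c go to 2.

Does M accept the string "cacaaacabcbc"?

rejected

0 --c--> 0
0 --a--> 0
0 --c--> 0
0 --a--> 0
0 --a--> 0
0 --a--> 0
0 --c--> 0
0 --a--> 0
0 --b--> 1
1 --c--> 2
2 --b--> 4
4 --c--> 2
End in state 2, which is not an accepting state.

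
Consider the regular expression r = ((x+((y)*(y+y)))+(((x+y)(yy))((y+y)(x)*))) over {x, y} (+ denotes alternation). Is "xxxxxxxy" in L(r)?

no

Neither (x+((y)*(y+y))) nor (((x+y)(yy))((y+y)(x)*)) matches xxxxxxxy.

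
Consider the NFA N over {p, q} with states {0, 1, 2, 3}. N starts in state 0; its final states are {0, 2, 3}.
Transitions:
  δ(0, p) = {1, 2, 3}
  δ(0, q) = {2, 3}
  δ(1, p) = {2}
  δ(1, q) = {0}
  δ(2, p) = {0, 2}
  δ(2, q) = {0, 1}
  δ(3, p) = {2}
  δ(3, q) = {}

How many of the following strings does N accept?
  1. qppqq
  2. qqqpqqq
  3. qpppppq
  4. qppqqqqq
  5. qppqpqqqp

5

qppqq: accepted
qqqpqqq: accepted
qpppppq: accepted
qppqqqqq: accepted
qppqpqqqp: accepted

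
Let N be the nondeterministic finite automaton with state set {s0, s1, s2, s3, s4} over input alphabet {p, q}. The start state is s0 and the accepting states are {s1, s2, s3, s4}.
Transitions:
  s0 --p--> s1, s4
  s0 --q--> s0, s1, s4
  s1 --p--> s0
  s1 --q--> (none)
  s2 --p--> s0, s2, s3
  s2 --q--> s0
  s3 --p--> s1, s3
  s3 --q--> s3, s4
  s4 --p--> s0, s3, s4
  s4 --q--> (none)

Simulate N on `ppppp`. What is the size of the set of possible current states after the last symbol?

Start: {s0}
read p: {s1, s4}
read p: {s0, s3, s4}
read p: {s0, s1, s3, s4}
read p: {s0, s1, s3, s4}
read p: {s0, s1, s3, s4}
Final reachable set {s0, s1, s3, s4} has 4 states.

4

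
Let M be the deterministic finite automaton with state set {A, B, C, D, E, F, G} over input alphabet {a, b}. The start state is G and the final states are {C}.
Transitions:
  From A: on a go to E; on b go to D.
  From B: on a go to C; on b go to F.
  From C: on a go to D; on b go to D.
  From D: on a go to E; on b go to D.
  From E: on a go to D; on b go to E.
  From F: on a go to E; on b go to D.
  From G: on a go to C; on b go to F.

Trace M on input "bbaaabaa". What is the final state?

G --b--> F
F --b--> D
D --a--> E
E --a--> D
D --a--> E
E --b--> E
E --a--> D
D --a--> E

E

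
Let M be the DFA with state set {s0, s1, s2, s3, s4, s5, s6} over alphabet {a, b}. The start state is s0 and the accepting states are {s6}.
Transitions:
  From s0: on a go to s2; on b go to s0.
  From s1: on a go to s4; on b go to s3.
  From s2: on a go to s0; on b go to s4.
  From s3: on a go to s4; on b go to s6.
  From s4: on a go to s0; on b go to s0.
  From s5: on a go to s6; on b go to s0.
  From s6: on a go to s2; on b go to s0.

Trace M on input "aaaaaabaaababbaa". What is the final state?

s0 --a--> s2
s2 --a--> s0
s0 --a--> s2
s2 --a--> s0
s0 --a--> s2
s2 --a--> s0
s0 --b--> s0
s0 --a--> s2
s2 --a--> s0
s0 --a--> s2
s2 --b--> s4
s4 --a--> s0
s0 --b--> s0
s0 --b--> s0
s0 --a--> s2
s2 --a--> s0

s0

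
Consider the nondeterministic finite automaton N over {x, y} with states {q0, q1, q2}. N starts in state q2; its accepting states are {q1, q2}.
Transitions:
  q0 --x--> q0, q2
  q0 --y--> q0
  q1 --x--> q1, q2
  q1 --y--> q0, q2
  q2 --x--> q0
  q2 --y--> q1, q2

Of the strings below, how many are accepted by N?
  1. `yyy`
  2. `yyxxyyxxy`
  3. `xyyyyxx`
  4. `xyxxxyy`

4

`yyy`: accepted
`yyxxyyxxy`: accepted
`xyyyyxx`: accepted
`xyxxxyy`: accepted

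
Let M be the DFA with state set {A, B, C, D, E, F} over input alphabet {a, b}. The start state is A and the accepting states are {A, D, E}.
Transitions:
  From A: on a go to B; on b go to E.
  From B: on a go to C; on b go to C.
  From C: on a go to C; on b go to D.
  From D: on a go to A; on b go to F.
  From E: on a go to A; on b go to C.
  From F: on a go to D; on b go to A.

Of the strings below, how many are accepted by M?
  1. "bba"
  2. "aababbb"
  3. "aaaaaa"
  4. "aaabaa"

"bba": rejected
"aababbb": accepted
"aaaaaa": rejected
"aaabaa": rejected

1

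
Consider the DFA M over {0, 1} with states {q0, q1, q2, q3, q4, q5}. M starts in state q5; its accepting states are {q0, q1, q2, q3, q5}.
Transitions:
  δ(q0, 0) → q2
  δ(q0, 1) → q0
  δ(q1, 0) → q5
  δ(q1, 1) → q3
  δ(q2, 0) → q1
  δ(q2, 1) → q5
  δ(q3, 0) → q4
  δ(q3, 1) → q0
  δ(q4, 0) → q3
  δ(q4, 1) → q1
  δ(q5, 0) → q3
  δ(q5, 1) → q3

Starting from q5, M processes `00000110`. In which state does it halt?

q5 --0--> q3
q3 --0--> q4
q4 --0--> q3
q3 --0--> q4
q4 --0--> q3
q3 --1--> q0
q0 --1--> q0
q0 --0--> q2

q2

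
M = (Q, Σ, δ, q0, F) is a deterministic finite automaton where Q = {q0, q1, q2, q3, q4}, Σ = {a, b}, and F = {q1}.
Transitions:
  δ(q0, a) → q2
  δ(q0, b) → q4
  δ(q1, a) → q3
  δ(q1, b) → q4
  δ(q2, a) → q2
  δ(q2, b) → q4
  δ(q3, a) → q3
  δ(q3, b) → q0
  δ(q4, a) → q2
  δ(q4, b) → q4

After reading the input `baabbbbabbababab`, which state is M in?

q0 --b--> q4
q4 --a--> q2
q2 --a--> q2
q2 --b--> q4
q4 --b--> q4
q4 --b--> q4
q4 --b--> q4
q4 --a--> q2
q2 --b--> q4
q4 --b--> q4
q4 --a--> q2
q2 --b--> q4
q4 --a--> q2
q2 --b--> q4
q4 --a--> q2
q2 --b--> q4

q4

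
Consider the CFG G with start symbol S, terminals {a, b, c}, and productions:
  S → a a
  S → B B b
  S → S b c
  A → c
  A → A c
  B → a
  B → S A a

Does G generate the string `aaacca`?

no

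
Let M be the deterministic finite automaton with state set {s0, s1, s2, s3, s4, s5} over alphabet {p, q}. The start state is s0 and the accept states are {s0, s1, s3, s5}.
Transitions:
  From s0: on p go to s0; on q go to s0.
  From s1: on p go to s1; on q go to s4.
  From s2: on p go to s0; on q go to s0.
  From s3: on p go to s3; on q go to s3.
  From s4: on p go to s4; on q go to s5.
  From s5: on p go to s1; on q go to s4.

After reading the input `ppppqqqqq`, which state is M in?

s0

s0 --p--> s0
s0 --p--> s0
s0 --p--> s0
s0 --p--> s0
s0 --q--> s0
s0 --q--> s0
s0 --q--> s0
s0 --q--> s0
s0 --q--> s0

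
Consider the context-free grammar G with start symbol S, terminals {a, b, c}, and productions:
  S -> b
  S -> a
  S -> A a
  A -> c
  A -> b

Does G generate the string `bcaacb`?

no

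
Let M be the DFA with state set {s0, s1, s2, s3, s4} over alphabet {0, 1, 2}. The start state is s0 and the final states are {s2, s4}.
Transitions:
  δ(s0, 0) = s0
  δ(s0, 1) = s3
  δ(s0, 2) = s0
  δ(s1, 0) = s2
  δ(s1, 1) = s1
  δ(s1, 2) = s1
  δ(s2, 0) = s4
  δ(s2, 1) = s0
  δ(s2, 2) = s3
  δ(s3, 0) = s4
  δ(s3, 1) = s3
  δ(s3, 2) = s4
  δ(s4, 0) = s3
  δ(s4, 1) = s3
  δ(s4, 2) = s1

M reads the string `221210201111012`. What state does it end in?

s4

s0 --2--> s0
s0 --2--> s0
s0 --1--> s3
s3 --2--> s4
s4 --1--> s3
s3 --0--> s4
s4 --2--> s1
s1 --0--> s2
s2 --1--> s0
s0 --1--> s3
s3 --1--> s3
s3 --1--> s3
s3 --0--> s4
s4 --1--> s3
s3 --2--> s4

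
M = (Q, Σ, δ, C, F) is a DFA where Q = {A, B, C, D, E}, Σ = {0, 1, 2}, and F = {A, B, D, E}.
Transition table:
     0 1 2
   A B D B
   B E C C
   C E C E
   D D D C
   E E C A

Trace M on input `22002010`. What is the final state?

C --2--> E
E --2--> A
A --0--> B
B --0--> E
E --2--> A
A --0--> B
B --1--> C
C --0--> E

E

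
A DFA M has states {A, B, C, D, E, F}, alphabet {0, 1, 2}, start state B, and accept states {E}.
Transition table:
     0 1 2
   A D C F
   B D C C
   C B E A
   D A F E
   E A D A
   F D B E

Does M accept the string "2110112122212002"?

B --2--> C
C --1--> E
E --1--> D
D --0--> A
A --1--> C
C --1--> E
E --2--> A
A --1--> C
C --2--> A
A --2--> F
F --2--> E
E --1--> D
D --2--> E
E --0--> A
A --0--> D
D --2--> E
End in state E, which is an accepting state.

accepted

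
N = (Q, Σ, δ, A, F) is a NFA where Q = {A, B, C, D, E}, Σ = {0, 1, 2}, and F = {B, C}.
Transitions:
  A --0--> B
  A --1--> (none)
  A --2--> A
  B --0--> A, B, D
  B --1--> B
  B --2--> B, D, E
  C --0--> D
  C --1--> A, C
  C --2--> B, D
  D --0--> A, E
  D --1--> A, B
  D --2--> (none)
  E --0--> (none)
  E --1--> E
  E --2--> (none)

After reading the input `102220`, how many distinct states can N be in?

Start: {A}
read 1: {}
The reachable set is empty and stays empty for the remaining 5 symbols.
Final reachable set {} has 0 states.

0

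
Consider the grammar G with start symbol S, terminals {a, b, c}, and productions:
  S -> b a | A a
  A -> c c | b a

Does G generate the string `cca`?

yes

S ⇒ Aa ⇒ cca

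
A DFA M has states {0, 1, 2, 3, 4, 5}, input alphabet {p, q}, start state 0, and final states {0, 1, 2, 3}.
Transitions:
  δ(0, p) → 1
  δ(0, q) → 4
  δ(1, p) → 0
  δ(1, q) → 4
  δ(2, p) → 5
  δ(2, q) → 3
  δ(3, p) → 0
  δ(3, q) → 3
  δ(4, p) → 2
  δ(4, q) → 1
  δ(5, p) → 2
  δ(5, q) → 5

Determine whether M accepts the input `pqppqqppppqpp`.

0 --p--> 1
1 --q--> 4
4 --p--> 2
2 --p--> 5
5 --q--> 5
5 --q--> 5
5 --p--> 2
2 --p--> 5
5 --p--> 2
2 --p--> 5
5 --q--> 5
5 --p--> 2
2 --p--> 5
End in state 5, which is not an accepting state.

rejected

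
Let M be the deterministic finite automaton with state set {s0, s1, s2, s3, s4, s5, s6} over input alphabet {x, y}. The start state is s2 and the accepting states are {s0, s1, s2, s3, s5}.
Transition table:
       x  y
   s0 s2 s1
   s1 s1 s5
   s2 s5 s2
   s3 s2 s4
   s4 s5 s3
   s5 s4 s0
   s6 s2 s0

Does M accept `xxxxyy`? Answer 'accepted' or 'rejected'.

s2 --x--> s5
s5 --x--> s4
s4 --x--> s5
s5 --x--> s4
s4 --y--> s3
s3 --y--> s4
End in state s4, which is not an accepting state.

rejected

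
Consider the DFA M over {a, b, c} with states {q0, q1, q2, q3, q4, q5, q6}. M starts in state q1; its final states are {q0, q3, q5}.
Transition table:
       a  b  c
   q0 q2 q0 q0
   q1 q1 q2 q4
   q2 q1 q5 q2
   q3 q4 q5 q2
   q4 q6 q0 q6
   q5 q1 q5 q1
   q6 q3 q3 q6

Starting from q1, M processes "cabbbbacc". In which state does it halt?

q6

q1 --c--> q4
q4 --a--> q6
q6 --b--> q3
q3 --b--> q5
q5 --b--> q5
q5 --b--> q5
q5 --a--> q1
q1 --c--> q4
q4 --c--> q6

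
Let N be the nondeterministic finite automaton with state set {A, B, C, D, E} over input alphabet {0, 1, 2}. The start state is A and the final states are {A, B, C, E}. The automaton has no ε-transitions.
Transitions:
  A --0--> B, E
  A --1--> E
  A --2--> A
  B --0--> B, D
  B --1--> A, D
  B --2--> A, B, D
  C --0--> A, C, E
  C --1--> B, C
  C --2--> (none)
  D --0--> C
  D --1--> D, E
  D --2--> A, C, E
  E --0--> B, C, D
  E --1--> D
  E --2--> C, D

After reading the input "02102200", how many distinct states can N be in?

5

Start: {A}
read 0: {B, E}
read 2: {A, B, C, D}
read 1: {A, B, C, D, E}
read 0: {A, B, C, D, E}
read 2: {A, B, C, D, E}
read 2: {A, B, C, D, E}
read 0: {A, B, C, D, E}
read 0: {A, B, C, D, E}
Final reachable set {A, B, C, D, E} has 5 states.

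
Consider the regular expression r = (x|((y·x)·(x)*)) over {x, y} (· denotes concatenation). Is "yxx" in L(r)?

yes

The right alternative ((y·x)·(x)*) matches yxx.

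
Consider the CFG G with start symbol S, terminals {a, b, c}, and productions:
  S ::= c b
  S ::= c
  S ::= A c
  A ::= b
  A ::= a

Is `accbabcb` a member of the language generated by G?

no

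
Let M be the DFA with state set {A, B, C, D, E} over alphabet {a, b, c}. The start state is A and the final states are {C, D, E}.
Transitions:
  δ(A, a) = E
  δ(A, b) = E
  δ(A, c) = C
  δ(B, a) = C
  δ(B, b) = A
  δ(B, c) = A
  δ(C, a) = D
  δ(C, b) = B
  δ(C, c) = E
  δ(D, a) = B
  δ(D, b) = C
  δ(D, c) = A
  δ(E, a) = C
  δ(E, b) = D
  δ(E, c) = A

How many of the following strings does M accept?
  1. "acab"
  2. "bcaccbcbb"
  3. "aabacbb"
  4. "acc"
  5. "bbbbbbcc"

5

"acab": accepted
"bcaccbcbb": accepted
"aabacbb": accepted
"acc": accepted
"bbbbbbcc": accepted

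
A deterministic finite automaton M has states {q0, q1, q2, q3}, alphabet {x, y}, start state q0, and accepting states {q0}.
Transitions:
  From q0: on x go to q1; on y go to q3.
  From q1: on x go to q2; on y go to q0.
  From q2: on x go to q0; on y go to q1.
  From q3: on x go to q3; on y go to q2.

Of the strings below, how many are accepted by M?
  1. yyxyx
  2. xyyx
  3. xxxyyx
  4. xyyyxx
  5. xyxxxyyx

2

yyxyx: rejected
xyyx: rejected
xxxyyx: accepted
xyyyxx: rejected
xyxxxyyx: accepted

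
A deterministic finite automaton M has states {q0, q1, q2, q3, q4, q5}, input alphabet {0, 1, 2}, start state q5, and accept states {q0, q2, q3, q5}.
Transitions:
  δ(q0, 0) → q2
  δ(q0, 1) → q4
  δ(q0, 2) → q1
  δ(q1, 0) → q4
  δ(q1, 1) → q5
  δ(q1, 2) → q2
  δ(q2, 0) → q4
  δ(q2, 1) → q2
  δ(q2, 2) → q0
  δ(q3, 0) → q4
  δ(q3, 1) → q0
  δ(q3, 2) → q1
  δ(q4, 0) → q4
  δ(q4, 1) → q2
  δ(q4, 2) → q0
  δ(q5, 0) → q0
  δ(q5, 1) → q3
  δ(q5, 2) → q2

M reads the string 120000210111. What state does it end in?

q2

q5 --1--> q3
q3 --2--> q1
q1 --0--> q4
q4 --0--> q4
q4 --0--> q4
q4 --0--> q4
q4 --2--> q0
q0 --1--> q4
q4 --0--> q4
q4 --1--> q2
q2 --1--> q2
q2 --1--> q2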